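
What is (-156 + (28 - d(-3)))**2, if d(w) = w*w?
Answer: 18769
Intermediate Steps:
d(w) = w**2
(-156 + (28 - d(-3)))**2 = (-156 + (28 - 1*(-3)**2))**2 = (-156 + (28 - 1*9))**2 = (-156 + (28 - 9))**2 = (-156 + 19)**2 = (-137)**2 = 18769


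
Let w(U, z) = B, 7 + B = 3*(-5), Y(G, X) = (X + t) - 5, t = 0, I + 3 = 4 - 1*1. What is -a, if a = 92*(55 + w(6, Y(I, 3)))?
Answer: -3036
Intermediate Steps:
I = 0 (I = -3 + (4 - 1*1) = -3 + (4 - 1) = -3 + 3 = 0)
Y(G, X) = -5 + X (Y(G, X) = (X + 0) - 5 = X - 5 = -5 + X)
B = -22 (B = -7 + 3*(-5) = -7 - 15 = -22)
w(U, z) = -22
a = 3036 (a = 92*(55 - 22) = 92*33 = 3036)
-a = -1*3036 = -3036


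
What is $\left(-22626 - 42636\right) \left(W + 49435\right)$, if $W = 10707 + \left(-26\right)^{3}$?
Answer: $-2777942292$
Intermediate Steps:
$W = -6869$ ($W = 10707 - 17576 = -6869$)
$\left(-22626 - 42636\right) \left(W + 49435\right) = \left(-22626 - 42636\right) \left(-6869 + 49435\right) = \left(-65262\right) 42566 = -2777942292$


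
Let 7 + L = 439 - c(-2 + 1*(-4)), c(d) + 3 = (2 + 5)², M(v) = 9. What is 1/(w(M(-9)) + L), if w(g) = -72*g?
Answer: -1/262 ≈ -0.0038168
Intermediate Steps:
c(d) = 46 (c(d) = -3 + (2 + 5)² = -3 + 7² = -3 + 49 = 46)
L = 386 (L = -7 + (439 - 1*46) = -7 + (439 - 46) = -7 + 393 = 386)
1/(w(M(-9)) + L) = 1/(-72*9 + 386) = 1/(-648 + 386) = 1/(-262) = -1/262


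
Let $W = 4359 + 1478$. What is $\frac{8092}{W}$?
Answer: $\frac{8092}{5837} \approx 1.3863$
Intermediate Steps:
$W = 5837$
$\frac{8092}{W} = \frac{8092}{5837}$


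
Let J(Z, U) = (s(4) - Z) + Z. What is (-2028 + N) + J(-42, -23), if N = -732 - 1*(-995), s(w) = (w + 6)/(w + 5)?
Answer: -15875/9 ≈ -1763.9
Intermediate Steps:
s(w) = (6 + w)/(5 + w)
N = 263 (N = -732 + 995 = 263)
J(Z, U) = 10/9 (J(Z, U) = ((6 + 4)/(5 + 4) - Z) + Z = (10/9 - Z) + Z = 10/9)
(-2028 + N) + J(-42, -23) = (-2028 + 263) + 10/9 = -1765 + 10/9 = -15875/9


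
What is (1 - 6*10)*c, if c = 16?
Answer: -944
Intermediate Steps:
(1 - 6*10)*c = (1 - 6*10)*16 = (1 - 60)*16 = -59*16 = -944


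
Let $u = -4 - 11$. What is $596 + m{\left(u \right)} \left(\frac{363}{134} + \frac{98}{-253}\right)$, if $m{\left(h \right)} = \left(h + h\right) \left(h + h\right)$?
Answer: $\frac{45520946}{16951} \approx 2685.4$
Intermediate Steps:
$u = -15$ ($u = -4 - 11 = -15$)
$m{\left(h \right)} = 4 h^{2}$ ($m{\left(h \right)} = 2 h 2 h = 4 h^{2}$)
$596 + m{\left(u \right)} \left(\frac{363}{134} + \frac{98}{-253}\right) = 596 + 4 \left(-15\right)^{2} \left(\frac{363}{134} + \frac{98}{-253}\right) = 596 + 4 \cdot 225 \left(363 \cdot \frac{1}{134} + 98 \left(- \frac{1}{253}\right)\right) = 596 + 900 \left(\frac{363}{134} - \frac{98}{253}\right) = 596 + 900 \cdot \frac{78707}{33902} = 596 + \frac{35418150}{16951} = \frac{45520946}{16951}$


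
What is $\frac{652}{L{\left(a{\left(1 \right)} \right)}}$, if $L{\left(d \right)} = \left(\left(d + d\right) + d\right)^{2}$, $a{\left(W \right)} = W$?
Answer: $\frac{652}{9} \approx 72.444$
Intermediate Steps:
$L{\left(d \right)} = 9 d^{2}$ ($L{\left(d \right)} = \left(2 d + d\right)^{2} = \left(3 d\right)^{2} = 9 d^{2}$)
$\frac{652}{L{\left(a{\left(1 \right)} \right)}} = \frac{652}{9 \cdot 1^{2}} = \frac{652}{9 \cdot 1} = \frac{652}{9}$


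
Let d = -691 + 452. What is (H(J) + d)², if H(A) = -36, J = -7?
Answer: 75625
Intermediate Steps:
d = -239
(H(J) + d)² = (-36 - 239)² = (-275)² = 75625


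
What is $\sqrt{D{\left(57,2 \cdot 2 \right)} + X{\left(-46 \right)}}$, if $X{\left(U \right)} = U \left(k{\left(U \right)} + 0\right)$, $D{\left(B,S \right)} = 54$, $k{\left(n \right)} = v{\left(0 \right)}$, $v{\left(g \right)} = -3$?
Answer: $8 \sqrt{3} \approx 13.856$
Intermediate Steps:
$k{\left(n \right)} = -3$
$X{\left(U \right)} = - 3 U$ ($X{\left(U \right)} = U \left(-3 + 0\right) = U \left(-3\right) = - 3 U$)
$\sqrt{D{\left(57,2 \cdot 2 \right)} + X{\left(-46 \right)}} = \sqrt{54 - -138} = \sqrt{54 + 138} = \sqrt{192} = 8 \sqrt{3}$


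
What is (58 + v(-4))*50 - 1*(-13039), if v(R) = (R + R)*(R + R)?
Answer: 19139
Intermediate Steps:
v(R) = 4*R² (v(R) = (2*R)*(2*R) = 4*R²)
(58 + v(-4))*50 - 1*(-13039) = (58 + 4*(-4)²)*50 - 1*(-13039) = (58 + 4*16)*50 + 13039 = (58 + 64)*50 + 13039 = 122*50 + 13039 = 6100 + 13039 = 19139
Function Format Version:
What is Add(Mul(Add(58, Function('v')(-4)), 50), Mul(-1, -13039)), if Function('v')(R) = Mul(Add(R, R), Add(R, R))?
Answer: 19139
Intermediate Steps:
Function('v')(R) = Mul(4, Pow(R, 2)) (Function('v')(R) = Mul(Mul(2, R), Mul(2, R)) = Mul(4, Pow(R, 2)))
Add(Mul(Add(58, Function('v')(-4)), 50), Mul(-1, -13039)) = Add(Mul(Add(58, Mul(4, Pow(-4, 2))), 50), Mul(-1, -13039)) = Add(Mul(Add(58, Mul(4, 16)), 50), 13039) = Add(Mul(Add(58, 64), 50), 13039) = Add(Mul(122, 50), 13039) = Add(6100, 13039) = 19139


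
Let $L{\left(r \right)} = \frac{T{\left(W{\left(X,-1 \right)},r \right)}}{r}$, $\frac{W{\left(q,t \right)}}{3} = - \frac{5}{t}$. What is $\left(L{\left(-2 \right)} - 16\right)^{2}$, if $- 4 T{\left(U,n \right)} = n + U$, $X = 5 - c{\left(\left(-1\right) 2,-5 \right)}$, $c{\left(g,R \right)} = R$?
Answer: $\frac{13225}{64} \approx 206.64$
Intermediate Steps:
$X = 10$ ($X = 5 - -5 = 5 + 5 = 10$)
$W{\left(q,t \right)} = - \frac{15}{t}$ ($W{\left(q,t \right)} = 3 \left(- \frac{5}{t}\right) = - \frac{15}{t}$)
$T{\left(U,n \right)} = - \frac{U}{4} - \frac{n}{4}$ ($T{\left(U,n \right)} = - \frac{n + U}{4} = - \frac{U + n}{4} = - \frac{U}{4} - \frac{n}{4}$)
$L{\left(r \right)} = \frac{- \frac{15}{4} - \frac{r}{4}}{r}$ ($L{\left(r \right)} = \frac{- \frac{\left(-15\right) \frac{1}{-1}}{4} - \frac{r}{4}}{r} = \frac{- \frac{\left(-15\right) \left(-1\right)}{4} - \frac{r}{4}}{r} = \frac{\left(- \frac{1}{4}\right) 15 - \frac{r}{4}}{r} = \frac{- \frac{15}{4} - \frac{r}{4}}{r}$)
$\left(L{\left(-2 \right)} - 16\right)^{2} = \left(\frac{-15 - -2}{4 \left(-2\right)} - 16\right)^{2} = \left(\frac{1}{4} \left(- \frac{1}{2}\right) \left(-15 + 2\right) - 16\right)^{2} = \left(\frac{1}{4} \left(- \frac{1}{2}\right) \left(-13\right) - 16\right)^{2} = \left(\frac{13}{8} - 16\right)^{2} = \left(- \frac{115}{8}\right)^{2} = \frac{13225}{64}$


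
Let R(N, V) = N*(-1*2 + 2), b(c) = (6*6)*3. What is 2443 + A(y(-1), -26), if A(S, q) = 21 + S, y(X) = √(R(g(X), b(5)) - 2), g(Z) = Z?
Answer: 2464 + I*√2 ≈ 2464.0 + 1.4142*I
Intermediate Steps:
b(c) = 108 (b(c) = 36*3 = 108)
R(N, V) = 0 (R(N, V) = N*(-2 + 2) = N*0 = 0)
y(X) = I*√2 (y(X) = √(0 - 2) = √(-2) = I*√2)
2443 + A(y(-1), -26) = 2443 + (21 + I*√2) = 2464 + I*√2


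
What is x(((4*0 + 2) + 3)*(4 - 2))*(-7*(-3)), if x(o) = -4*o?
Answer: -840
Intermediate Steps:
x(((4*0 + 2) + 3)*(4 - 2))*(-7*(-3)) = (-4*((4*0 + 2) + 3)*(4 - 2))*(-7*(-3)) = -4*((0 + 2) + 3)*2*21 = -4*(2 + 3)*2*21 = -20*2*21 = -4*10*21 = -40*21 = -840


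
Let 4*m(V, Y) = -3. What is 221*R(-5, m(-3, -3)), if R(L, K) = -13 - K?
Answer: -10829/4 ≈ -2707.3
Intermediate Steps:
m(V, Y) = -¾ (m(V, Y) = (¼)*(-3) = -¾)
221*R(-5, m(-3, -3)) = 221*(-13 - 1*(-¾)) = 221*(-13 + ¾) = 221*(-49/4) = -10829/4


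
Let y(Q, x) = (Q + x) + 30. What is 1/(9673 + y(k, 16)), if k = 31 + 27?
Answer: 1/9777 ≈ 0.00010228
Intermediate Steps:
k = 58
y(Q, x) = 30 + Q + x
1/(9673 + y(k, 16)) = 1/(9673 + (30 + 58 + 16)) = 1/(9673 + 104) = 1/9777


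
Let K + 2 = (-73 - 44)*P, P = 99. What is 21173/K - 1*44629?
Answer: -517048138/11585 ≈ -44631.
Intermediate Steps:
K = -11585 (K = -2 + (-73 - 44)*99 = -2 - 117*99 = -2 - 11583 = -11585)
21173/K - 1*44629 = 21173/(-11585) - 1*44629 = 21173*(-1/11585) - 44629 = -21173/11585 - 44629 = -517048138/11585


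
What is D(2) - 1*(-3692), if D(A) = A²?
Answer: 3696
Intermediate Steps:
D(2) - 1*(-3692) = 2² - 1*(-3692) = 4 + 3692 = 3696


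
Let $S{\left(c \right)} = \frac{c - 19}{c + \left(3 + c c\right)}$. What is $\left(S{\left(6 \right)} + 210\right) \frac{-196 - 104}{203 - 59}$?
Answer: $- \frac{47185}{108} \approx -436.9$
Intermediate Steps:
$S{\left(c \right)} = \frac{-19 + c}{3 + c + c^{2}}$ ($S{\left(c \right)} = \frac{-19 + c}{c + \left(3 + c^{2}\right)} = \frac{-19 + c}{3 + c + c^{2}}$)
$\left(S{\left(6 \right)} + 210\right) \frac{-196 - 104}{203 - 59} = \left(\frac{-19 + 6}{3 + 6 + 6^{2}} + 210\right) \frac{-196 - 104}{203 - 59} = \left(\frac{1}{3 + 6 + 36} \left(-13\right) + 210\right) \left(- \frac{300}{144}\right) = \left(\frac{1}{45} \left(-13\right) + 210\right) \left(\left(-300\right) \frac{1}{144}\right) = \left(\frac{1}{45} \left(-13\right) + 210\right) \left(- \frac{25}{12}\right) = \left(- \frac{13}{45} + 210\right) \left(- \frac{25}{12}\right) = \frac{9437}{45} \left(- \frac{25}{12}\right) = - \frac{47185}{108}$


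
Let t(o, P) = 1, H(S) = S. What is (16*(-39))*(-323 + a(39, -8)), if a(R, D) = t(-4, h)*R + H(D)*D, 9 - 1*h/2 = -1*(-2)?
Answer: 137280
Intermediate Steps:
h = 14 (h = 18 - (-2)*(-2) = 18 - 2*2 = 18 - 4 = 14)
a(R, D) = R + D² (a(R, D) = 1*R + D*D = R + D²)
(16*(-39))*(-323 + a(39, -8)) = (16*(-39))*(-323 + (39 + (-8)²)) = -624*(-323 + (39 + 64)) = -624*(-323 + 103) = -624*(-220) = 137280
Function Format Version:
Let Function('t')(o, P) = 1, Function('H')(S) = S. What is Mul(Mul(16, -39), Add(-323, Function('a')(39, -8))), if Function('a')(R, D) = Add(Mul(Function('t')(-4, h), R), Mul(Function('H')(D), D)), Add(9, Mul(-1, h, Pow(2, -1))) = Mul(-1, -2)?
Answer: 137280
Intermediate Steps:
h = 14 (h = Add(18, Mul(-2, Mul(-1, -2))) = Add(18, Mul(-2, 2)) = Add(18, -4) = 14)
Function('a')(R, D) = Add(R, Pow(D, 2)) (Function('a')(R, D) = Add(Mul(1, R), Mul(D, D)) = Add(R, Pow(D, 2)))
Mul(Mul(16, -39), Add(-323, Function('a')(39, -8))) = Mul(Mul(16, -39), Add(-323, Add(39, Pow(-8, 2)))) = Mul(-624, Add(-323, Add(39, 64))) = Mul(-624, Add(-323, 103)) = Mul(-624, -220) = 137280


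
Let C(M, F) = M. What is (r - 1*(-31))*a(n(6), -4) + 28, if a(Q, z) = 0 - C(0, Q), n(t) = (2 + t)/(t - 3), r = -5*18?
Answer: 28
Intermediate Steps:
r = -90
n(t) = (2 + t)/(-3 + t)
a(Q, z) = 0 (a(Q, z) = 0 - 1*0 = 0 + 0 = 0)
(r - 1*(-31))*a(n(6), -4) + 28 = (-90 - 1*(-31))*0 + 28 = (-90 + 31)*0 + 28 = -59*0 + 28 = 0 + 28 = 28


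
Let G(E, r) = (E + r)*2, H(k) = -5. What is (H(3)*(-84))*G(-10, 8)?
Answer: -1680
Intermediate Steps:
G(E, r) = 2*E + 2*r
(H(3)*(-84))*G(-10, 8) = (-5*(-84))*(2*(-10) + 2*8) = 420*(-20 + 16) = 420*(-4) = -1680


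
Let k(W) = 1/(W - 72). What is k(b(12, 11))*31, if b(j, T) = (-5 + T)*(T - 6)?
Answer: -31/42 ≈ -0.73810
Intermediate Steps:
b(j, T) = (-6 + T)*(-5 + T) (b(j, T) = (-5 + T)*(-6 + T) = (-6 + T)*(-5 + T))
k(W) = 1/(-72 + W)
k(b(12, 11))*31 = 31/(-72 + (30 + 11² - 11*11)) = 31/(-72 + (30 + 121 - 121)) = 31/(-72 + 30) = 31/(-42) = -1/42*31 = -31/42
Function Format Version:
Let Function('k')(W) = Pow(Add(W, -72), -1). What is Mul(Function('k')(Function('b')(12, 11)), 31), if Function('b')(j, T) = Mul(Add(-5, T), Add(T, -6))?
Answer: Rational(-31, 42) ≈ -0.73810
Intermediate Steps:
Function('b')(j, T) = Mul(Add(-6, T), Add(-5, T)) (Function('b')(j, T) = Mul(Add(-5, T), Add(-6, T)) = Mul(Add(-6, T), Add(-5, T)))
Function('k')(W) = Pow(Add(-72, W), -1)
Mul(Function('k')(Function('b')(12, 11)), 31) = Mul(Pow(Add(-72, Add(30, Pow(11, 2), Mul(-11, 11))), -1), 31) = Mul(Pow(Add(-72, Add(30, 121, -121)), -1), 31) = Mul(Pow(Add(-72, 30), -1), 31) = Mul(Pow(-42, -1), 31) = Mul(Rational(-1, 42), 31) = Rational(-31, 42)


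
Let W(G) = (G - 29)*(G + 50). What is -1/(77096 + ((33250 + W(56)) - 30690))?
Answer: -1/82518 ≈ -1.2119e-5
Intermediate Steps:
W(G) = (-29 + G)*(50 + G)
-1/(77096 + ((33250 + W(56)) - 30690)) = -1/(77096 + ((33250 + (-1450 + 56² + 21*56)) - 30690)) = -1/(77096 + ((33250 + (-1450 + 3136 + 1176)) - 30690)) = -1/(77096 + ((33250 + 2862) - 30690)) = -1/(77096 + (36112 - 30690)) = -1/(77096 + 5422) = -1/82518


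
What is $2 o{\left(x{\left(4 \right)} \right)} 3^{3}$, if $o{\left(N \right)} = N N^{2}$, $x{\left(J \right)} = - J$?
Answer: $-3456$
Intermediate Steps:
$o{\left(N \right)} = N^{3}$
$2 o{\left(x{\left(4 \right)} \right)} 3^{3} = 2 \left(\left(-1\right) 4\right)^{3} \cdot 3^{3} = 2 \left(-4\right)^{3} \cdot 27 = 2 \left(-64\right) 27 = \left(-128\right) 27 = -3456$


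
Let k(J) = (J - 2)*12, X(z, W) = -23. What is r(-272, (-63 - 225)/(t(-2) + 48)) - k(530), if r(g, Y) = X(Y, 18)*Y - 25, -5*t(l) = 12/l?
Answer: -255281/41 ≈ -6226.4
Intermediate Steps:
t(l) = -12/(5*l)
k(J) = -24 + 12*J (k(J) = (-2 + J)*12 = -24 + 12*J)
r(g, Y) = -25 - 23*Y (r(g, Y) = -23*Y - 25 = -25 - 23*Y)
r(-272, (-63 - 225)/(t(-2) + 48)) - k(530) = (-25 - 23*(-63 - 225)/(-12/5/(-2) + 48)) - (-24 + 12*530) = (-25 - (-6624)/(-12/5*(-½) + 48)) - (-24 + 6360) = (-25 - (-6624)/(6/5 + 48)) - 1*6336 = (-25 - (-6624)/246/5) - 6336 = (-25 - (-6624)*5/246) - 6336 = (-25 - 23*(-240/41)) - 6336 = (-25 + 5520/41) - 6336 = 4495/41 - 6336 = -255281/41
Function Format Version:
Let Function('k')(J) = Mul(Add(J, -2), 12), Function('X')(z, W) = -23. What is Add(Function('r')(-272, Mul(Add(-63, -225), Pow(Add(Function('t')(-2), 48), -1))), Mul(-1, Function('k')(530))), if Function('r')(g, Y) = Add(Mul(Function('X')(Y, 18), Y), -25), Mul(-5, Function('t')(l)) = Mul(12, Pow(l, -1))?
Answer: Rational(-255281, 41) ≈ -6226.4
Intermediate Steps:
Function('t')(l) = Mul(Rational(-12, 5), Pow(l, -1)) (Function('t')(l) = Mul(Rational(-1, 5), Mul(12, Pow(l, -1))) = Mul(Rational(-12, 5), Pow(l, -1)))
Function('k')(J) = Add(-24, Mul(12, J)) (Function('k')(J) = Mul(Add(-2, J), 12) = Add(-24, Mul(12, J)))
Function('r')(g, Y) = Add(-25, Mul(-23, Y)) (Function('r')(g, Y) = Add(Mul(-23, Y), -25) = Add(-25, Mul(-23, Y)))
Add(Function('r')(-272, Mul(Add(-63, -225), Pow(Add(Function('t')(-2), 48), -1))), Mul(-1, Function('k')(530))) = Add(Add(-25, Mul(-23, Mul(Add(-63, -225), Pow(Add(Mul(Rational(-12, 5), Pow(-2, -1)), 48), -1)))), Mul(-1, Add(-24, Mul(12, 530)))) = Add(Add(-25, Mul(-23, Mul(-288, Pow(Add(Mul(Rational(-12, 5), Rational(-1, 2)), 48), -1)))), Mul(-1, Add(-24, 6360))) = Add(Add(-25, Mul(-23, Mul(-288, Pow(Add(Rational(6, 5), 48), -1)))), Mul(-1, 6336)) = Add(Add(-25, Mul(-23, Mul(-288, Pow(Rational(246, 5), -1)))), -6336) = Add(Add(-25, Mul(-23, Mul(-288, Rational(5, 246)))), -6336) = Add(Add(-25, Mul(-23, Rational(-240, 41))), -6336) = Add(Add(-25, Rational(5520, 41)), -6336) = Add(Rational(4495, 41), -6336) = Rational(-255281, 41)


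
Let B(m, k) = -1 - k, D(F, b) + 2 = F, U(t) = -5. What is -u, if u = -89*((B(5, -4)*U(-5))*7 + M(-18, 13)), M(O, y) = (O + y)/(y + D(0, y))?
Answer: -103240/11 ≈ -9385.5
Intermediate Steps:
D(F, b) = -2 + F
M(O, y) = (O + y)/(-2 + y) (M(O, y) = (O + y)/(y + (-2 + 0)) = (O + y)/(y - 2) = (O + y)/(-2 + y))
u = 103240/11 (u = -89*(((-1 - 1*(-4))*(-5))*7 + (-18 + 13)/(-2 + 13)) = -89*(((-1 + 4)*(-5))*7 - 5/11) = -89*((3*(-5))*7 + (1/11)*(-5)) = -89*(-15*7 - 5/11) = -89*(-105 - 5/11) = -89*(-1160/11) = 103240/11 ≈ 9385.5)
-u = -1*103240/11 = -103240/11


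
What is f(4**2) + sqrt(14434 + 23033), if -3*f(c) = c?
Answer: -16/3 + 3*sqrt(4163) ≈ 188.23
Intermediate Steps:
f(c) = -c/3
f(4**2) + sqrt(14434 + 23033) = -1/3*4**2 + sqrt(14434 + 23033) = -1/3*16 + sqrt(37467) = -16/3 + 3*sqrt(4163)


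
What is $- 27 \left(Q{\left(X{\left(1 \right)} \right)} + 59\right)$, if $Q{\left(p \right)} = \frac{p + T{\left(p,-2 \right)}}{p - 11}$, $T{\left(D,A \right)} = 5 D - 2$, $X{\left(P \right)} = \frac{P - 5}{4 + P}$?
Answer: $- \frac{94905}{59} \approx -1608.6$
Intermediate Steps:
$X{\left(P \right)} = \frac{-5 + P}{4 + P}$
$T{\left(D,A \right)} = -2 + 5 D$
$Q{\left(p \right)} = \frac{-2 + 6 p}{-11 + p}$ ($Q{\left(p \right)} = \frac{p + \left(-2 + 5 p\right)}{p - 11} = \frac{-2 + 6 p}{-11 + p}$)
$- 27 \left(Q{\left(X{\left(1 \right)} \right)} + 59\right) = - 27 \left(\frac{2 \left(-1 + 3 \frac{-5 + 1}{4 + 1}\right)}{-11 + \frac{-5 + 1}{4 + 1}} + 59\right) = - 27 \left(\frac{2 \left(-1 + 3 \cdot \frac{1}{5} \left(-4\right)\right)}{-11 + \frac{1}{5} \left(-4\right)} + 59\right) = - 27 \left(\frac{2 \left(-1 + 3 \left(- \frac{4}{5}\right)\right)}{-11 - \frac{4}{5}} + 59\right) = - 27 \left(\frac{2 \left(-1 - \frac{12}{5}\right)}{- \frac{59}{5}} + 59\right) = - 27 \left(2 \left(- \frac{5}{59}\right) \left(- \frac{17}{5}\right) + 59\right) = - 27 \left(\frac{34}{59} + 59\right) = \left(-27\right) \frac{3515}{59} = - \frac{94905}{59}$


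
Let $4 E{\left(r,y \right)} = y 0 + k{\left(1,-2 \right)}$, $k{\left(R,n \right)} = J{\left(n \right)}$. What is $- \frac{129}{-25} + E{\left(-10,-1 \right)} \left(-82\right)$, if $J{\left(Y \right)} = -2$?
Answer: $\frac{1154}{25} \approx 46.16$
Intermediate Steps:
$k{\left(R,n \right)} = -2$
$E{\left(r,y \right)} = - \frac{1}{2}$ ($E{\left(r,y \right)} = \frac{y 0 - 2}{4} = \frac{0 - 2}{4} = \frac{1}{4} \left(-2\right) = - \frac{1}{2}$)
$- \frac{129}{-25} + E{\left(-10,-1 \right)} \left(-82\right) = - \frac{129}{-25} - -41 = \left(-129\right) \left(- \frac{1}{25}\right) + 41 = \frac{129}{25} + 41 = \frac{1154}{25}$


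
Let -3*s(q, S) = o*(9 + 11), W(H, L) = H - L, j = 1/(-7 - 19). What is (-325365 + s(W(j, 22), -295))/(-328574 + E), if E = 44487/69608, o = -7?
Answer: 13586855128/13722800703 ≈ 0.99009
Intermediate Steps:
j = -1/26 (j = 1/(-26) = -1/26 ≈ -0.038462)
s(q, S) = 140/3 (s(q, S) = -(-7)*(9 + 11)/3 = -(-7)*20/3 = -1/3*(-140) = 140/3)
E = 44487/69608 (E = 44487*(1/69608) = 44487/69608 ≈ 0.63911)
(-325365 + s(W(j, 22), -295))/(-328574 + E) = (-325365 + 140/3)/(-328574 + 44487/69608) = -975955/(3*(-22871334505/69608)) = -975955/3*(-69608/22871334505) = 13586855128/13722800703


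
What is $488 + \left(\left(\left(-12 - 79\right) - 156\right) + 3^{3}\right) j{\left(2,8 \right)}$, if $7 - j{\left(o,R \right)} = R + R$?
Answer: $2468$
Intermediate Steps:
$j{\left(o,R \right)} = 7 - 2 R$ ($j{\left(o,R \right)} = 7 - \left(R + R\right) = 7 - 2 R$)
$488 + \left(\left(\left(-12 - 79\right) - 156\right) + 3^{3}\right) j{\left(2,8 \right)} = 488 + \left(\left(\left(-12 - 79\right) - 156\right) + 3^{3}\right) \left(7 - 16\right) = 488 + \left(\left(-91 - 156\right) + 27\right) \left(7 - 16\right) = 488 + \left(-247 + 27\right) \left(-9\right) = 488 - -1980 = 488 + 1980 = 2468$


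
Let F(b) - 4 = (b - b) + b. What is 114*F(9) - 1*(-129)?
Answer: 1611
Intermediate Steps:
F(b) = 4 + b (F(b) = 4 + ((b - b) + b) = 4 + (0 + b) = 4 + b)
114*F(9) - 1*(-129) = 114*(4 + 9) - 1*(-129) = 114*13 + 129 = 1482 + 129 = 1611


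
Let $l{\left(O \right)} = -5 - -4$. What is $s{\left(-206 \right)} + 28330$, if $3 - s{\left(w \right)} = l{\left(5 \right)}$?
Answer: $28334$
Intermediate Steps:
$l{\left(O \right)} = -1$ ($l{\left(O \right)} = -5 + 4 = -1$)
$s{\left(w \right)} = 4$ ($s{\left(w \right)} = 3 - -1 = 3 + 1 = 4$)
$s{\left(-206 \right)} + 28330 = 4 + 28330 = 28334$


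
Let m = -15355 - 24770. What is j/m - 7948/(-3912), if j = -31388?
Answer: 36808613/13080750 ≈ 2.8140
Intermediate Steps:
m = -40125
j/m - 7948/(-3912) = -31388/(-40125) - 7948/(-3912) = -31388*(-1/40125) - 7948*(-1/3912) = 31388/40125 + 1987/978 = 36808613/13080750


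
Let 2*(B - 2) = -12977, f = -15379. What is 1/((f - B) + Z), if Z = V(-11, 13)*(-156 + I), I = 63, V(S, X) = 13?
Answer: -2/20203 ≈ -9.8995e-5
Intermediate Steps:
B = -12973/2 (B = 2 + (½)*(-12977) = 2 - 12977/2 = -12973/2 ≈ -6486.5)
Z = -1209 (Z = 13*(-156 + 63) = 13*(-93) = -1209)
1/((f - B) + Z) = 1/((-15379 - 1*(-12973/2)) - 1209) = 1/((-15379 + 12973/2) - 1209) = 1/(-17785/2 - 1209) = 1/(-20203/2) = -2/20203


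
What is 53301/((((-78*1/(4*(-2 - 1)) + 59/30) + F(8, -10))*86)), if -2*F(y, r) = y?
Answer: 799515/5762 ≈ 138.76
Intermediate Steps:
F(y, r) = -y/2
53301/((((-78*1/(4*(-2 - 1)) + 59/30) + F(8, -10))*86)) = 53301/((((-78*1/(4*(-2 - 1)) + 59/30) - ½*8)*86)) = 53301/((((-78/((-3*4)) + 59*(1/30)) - 4)*86)) = 53301/((((-78/(-12) + 59/30) - 4)*86)) = 53301/((((-78*(-1/12) + 59/30) - 4)*86)) = 53301/((((13/2 + 59/30) - 4)*86)) = 53301/(((127/15 - 4)*86)) = 53301/(((67/15)*86)) = 53301/(5762/15) = 53301*(15/5762) = 799515/5762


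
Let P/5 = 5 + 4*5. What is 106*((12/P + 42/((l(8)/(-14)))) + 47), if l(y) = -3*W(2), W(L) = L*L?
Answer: 1273272/125 ≈ 10186.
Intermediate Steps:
W(L) = L**2
l(y) = -12 (l(y) = -3*2**2 = -3*4 = -12)
P = 125 (P = 5*(5 + 4*5) = 5*(5 + 20) = 5*25 = 125)
106*((12/P + 42/((l(8)/(-14)))) + 47) = 106*((12/125 + 42/((-12/(-14)))) + 47) = 106*((12*(1/125) + 42/((-12*(-1/14)))) + 47) = 106*((12/125 + 42/(6/7)) + 47) = 106*((12/125 + 42*(7/6)) + 47) = 106*((12/125 + 49) + 47) = 106*(6137/125 + 47) = 106*(12012/125) = 1273272/125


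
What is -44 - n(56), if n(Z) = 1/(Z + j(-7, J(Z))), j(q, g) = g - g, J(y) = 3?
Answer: -2465/56 ≈ -44.018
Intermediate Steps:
j(q, g) = 0
n(Z) = 1/Z (n(Z) = 1/(Z + 0) = 1/Z)
-44 - n(56) = -44 - 1/56 = -2465/56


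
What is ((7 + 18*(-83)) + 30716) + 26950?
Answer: 56179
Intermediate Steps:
((7 + 18*(-83)) + 30716) + 26950 = ((7 - 1494) + 30716) + 26950 = (-1487 + 30716) + 26950 = 29229 + 26950 = 56179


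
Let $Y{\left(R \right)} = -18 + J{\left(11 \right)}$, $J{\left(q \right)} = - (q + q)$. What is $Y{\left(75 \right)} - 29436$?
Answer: $-29476$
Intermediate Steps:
$J{\left(q \right)} = - 2 q$
$Y{\left(R \right)} = -40$ ($Y{\left(R \right)} = -18 - 22 = -40$)
$Y{\left(75 \right)} - 29436 = -40 - 29436 = -29476$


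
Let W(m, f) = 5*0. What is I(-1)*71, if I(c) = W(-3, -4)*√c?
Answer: 0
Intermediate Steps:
W(m, f) = 0
I(c) = 0 (I(c) = 0*√c = 0)
I(-1)*71 = 0*71 = 0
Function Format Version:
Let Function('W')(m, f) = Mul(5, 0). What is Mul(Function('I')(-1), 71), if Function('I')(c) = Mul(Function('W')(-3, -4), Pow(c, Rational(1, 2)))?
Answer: 0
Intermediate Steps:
Function('W')(m, f) = 0
Function('I')(c) = 0 (Function('I')(c) = Mul(0, Pow(c, Rational(1, 2))) = 0)
Mul(Function('I')(-1), 71) = Mul(0, 71) = 0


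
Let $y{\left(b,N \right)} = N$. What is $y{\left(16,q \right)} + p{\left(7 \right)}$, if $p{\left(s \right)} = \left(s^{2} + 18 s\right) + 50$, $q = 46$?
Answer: $271$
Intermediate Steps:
$p{\left(s \right)} = 50 + s^{2} + 18 s$
$y{\left(16,q \right)} + p{\left(7 \right)} = 46 + \left(50 + 7^{2} + 18 \cdot 7\right) = 46 + \left(50 + 49 + 126\right) = 46 + 225 = 271$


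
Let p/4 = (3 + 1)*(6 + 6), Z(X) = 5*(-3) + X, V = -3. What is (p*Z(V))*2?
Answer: -6912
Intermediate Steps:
Z(X) = -15 + X
p = 192 (p = 4*((3 + 1)*(6 + 6)) = 4*(4*12) = 4*48 = 192)
(p*Z(V))*2 = (192*(-15 - 3))*2 = (192*(-18))*2 = -3456*2 = -6912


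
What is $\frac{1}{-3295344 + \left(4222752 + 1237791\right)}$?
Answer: $\frac{1}{2165199} \approx 4.6185 \cdot 10^{-7}$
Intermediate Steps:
$\frac{1}{-3295344 + \left(4222752 + 1237791\right)} = \frac{1}{-3295344 + 5460543} = \frac{1}{2165199}$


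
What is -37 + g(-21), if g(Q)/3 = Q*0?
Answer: -37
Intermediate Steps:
g(Q) = 0 (g(Q) = 3*(Q*0) = 3*0 = 0)
-37 + g(-21) = -37 + 0 = -37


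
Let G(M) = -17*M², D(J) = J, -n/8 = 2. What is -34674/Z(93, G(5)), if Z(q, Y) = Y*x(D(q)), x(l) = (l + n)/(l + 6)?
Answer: 312066/2975 ≈ 104.90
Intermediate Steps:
n = -16 (n = -8*2 = -16)
x(l) = (-16 + l)/(6 + l) (x(l) = (l - 16)/(l + 6) = (-16 + l)/(6 + l))
Z(q, Y) = Y*(-16 + q)/(6 + q) (Z(q, Y) = Y*((-16 + q)/(6 + q)) = Y*(-16 + q)/(6 + q))
-34674/Z(93, G(5)) = -34674*(-(6 + 93)/(425*(-16 + 93))) = -34674/(-17*25*77/99) = -34674/((-425*1/99*77)) = -34674/(-2975/9) = -34674*(-9/2975) = 312066/2975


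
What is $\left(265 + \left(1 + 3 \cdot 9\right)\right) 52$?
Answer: $15236$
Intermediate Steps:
$\left(265 + \left(1 + 3 \cdot 9\right)\right) 52 = \left(265 + \left(1 + 27\right)\right) 52 = \left(265 + 28\right) 52 = 293 \cdot 52 = 15236$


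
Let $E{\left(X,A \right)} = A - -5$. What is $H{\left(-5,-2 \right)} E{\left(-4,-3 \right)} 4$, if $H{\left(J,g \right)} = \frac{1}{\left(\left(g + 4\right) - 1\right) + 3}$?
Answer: $2$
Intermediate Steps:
$E{\left(X,A \right)} = 5 + A$ ($E{\left(X,A \right)} = A + 5 = 5 + A$)
$H{\left(J,g \right)} = \frac{1}{6 + g}$ ($H{\left(J,g \right)} = \frac{1}{\left(\left(4 + g\right) - 1\right) + 3} = \frac{1}{\left(3 + g\right) + 3} = \frac{1}{6 + g}$)
$H{\left(-5,-2 \right)} E{\left(-4,-3 \right)} 4 = \frac{5 - 3}{6 - 2} \cdot 4 = \frac{1}{4} \cdot 2 \cdot 4 = \frac{1}{2} \cdot 4 = 2$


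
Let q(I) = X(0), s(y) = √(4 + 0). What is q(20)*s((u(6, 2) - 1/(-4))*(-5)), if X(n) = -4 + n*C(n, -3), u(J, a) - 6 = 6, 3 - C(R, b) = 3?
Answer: -8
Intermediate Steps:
C(R, b) = 0 (C(R, b) = 3 - 1*3 = 3 - 3 = 0)
u(J, a) = 12 (u(J, a) = 6 + 6 = 12)
X(n) = -4 (X(n) = -4 + n*0 = -4 + 0 = -4)
s(y) = 2 (s(y) = √4 = 2)
q(I) = -4
q(20)*s((u(6, 2) - 1/(-4))*(-5)) = -4*2 = -8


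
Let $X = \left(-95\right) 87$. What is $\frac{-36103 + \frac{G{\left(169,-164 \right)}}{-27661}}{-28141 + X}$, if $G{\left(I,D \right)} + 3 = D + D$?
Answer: $\frac{499322376}{503513183} \approx 0.99168$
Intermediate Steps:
$G{\left(I,D \right)} = -3 + 2 D$ ($G{\left(I,D \right)} = -3 + \left(D + D\right) = -3 + 2 D$)
$X = -8265$
$\frac{-36103 + \frac{G{\left(169,-164 \right)}}{-27661}}{-28141 + X} = \frac{-36103 + \frac{-3 + 2 \left(-164\right)}{-27661}}{-28141 - 8265} = \frac{-36103 + \left(-3 - 328\right) \left(- \frac{1}{27661}\right)}{-36406} = \left(-36103 - - \frac{331}{27661}\right) \left(- \frac{1}{36406}\right) = \left(-36103 + \frac{331}{27661}\right) \left(- \frac{1}{36406}\right) = \left(- \frac{998644752}{27661}\right) \left(- \frac{1}{36406}\right) = \frac{499322376}{503513183}$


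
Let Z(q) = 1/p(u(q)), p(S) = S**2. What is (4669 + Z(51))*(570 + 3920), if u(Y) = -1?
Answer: 20968300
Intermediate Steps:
Z(q) = 1 (Z(q) = 1/((-1)**2) = 1/1 = 1)
(4669 + Z(51))*(570 + 3920) = (4669 + 1)*(570 + 3920) = 4670*4490 = 20968300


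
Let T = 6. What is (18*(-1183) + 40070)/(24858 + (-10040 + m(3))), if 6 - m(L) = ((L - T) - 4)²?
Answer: 18776/14775 ≈ 1.2708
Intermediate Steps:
m(L) = 6 - (-10 + L)² (m(L) = 6 - ((L - 1*6) - 4)² = 6 - ((L - 6) - 4)² = 6 - ((-6 + L) - 4)² = 6 - (-10 + L)²)
(18*(-1183) + 40070)/(24858 + (-10040 + m(3))) = (18*(-1183) + 40070)/(24858 + (-10040 + (6 - (-10 + 3)²))) = (-21294 + 40070)/(24858 + (-10040 + (6 - 1*(-7)²))) = 18776/(24858 + (-10040 + (6 - 1*49))) = 18776/(24858 + (-10040 + (6 - 49))) = 18776/(24858 + (-10040 - 43)) = 18776/(24858 - 10083) = 18776/14775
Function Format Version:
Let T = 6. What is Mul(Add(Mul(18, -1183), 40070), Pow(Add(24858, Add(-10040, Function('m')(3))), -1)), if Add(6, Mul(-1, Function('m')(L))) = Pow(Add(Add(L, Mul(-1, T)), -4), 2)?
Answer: Rational(18776, 14775) ≈ 1.2708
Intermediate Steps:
Function('m')(L) = Add(6, Mul(-1, Pow(Add(-10, L), 2))) (Function('m')(L) = Add(6, Mul(-1, Pow(Add(Add(L, Mul(-1, 6)), -4), 2))) = Add(6, Mul(-1, Pow(Add(Add(L, -6), -4), 2))) = Add(6, Mul(-1, Pow(Add(Add(-6, L), -4), 2))) = Add(6, Mul(-1, Pow(Add(-10, L), 2))))
Mul(Add(Mul(18, -1183), 40070), Pow(Add(24858, Add(-10040, Function('m')(3))), -1)) = Mul(Add(Mul(18, -1183), 40070), Pow(Add(24858, Add(-10040, Add(6, Mul(-1, Pow(Add(-10, 3), 2))))), -1)) = Mul(Add(-21294, 40070), Pow(Add(24858, Add(-10040, Add(6, Mul(-1, Pow(-7, 2))))), -1)) = Mul(18776, Pow(Add(24858, Add(-10040, Add(6, Mul(-1, 49)))), -1)) = Mul(18776, Pow(Add(24858, Add(-10040, Add(6, -49))), -1)) = Mul(18776, Pow(Add(24858, Add(-10040, -43)), -1)) = Mul(18776, Pow(Add(24858, -10083), -1)) = Mul(18776, Pow(14775, -1)) = Mul(18776, Rational(1, 14775)) = Rational(18776, 14775)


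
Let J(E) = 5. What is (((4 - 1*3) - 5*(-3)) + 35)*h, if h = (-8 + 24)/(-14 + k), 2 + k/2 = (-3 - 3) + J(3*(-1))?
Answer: -204/5 ≈ -40.800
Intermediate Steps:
k = -6 (k = -4 + 2*((-3 - 3) + 5) = -4 + 2*(-6 + 5) = -4 + 2*(-1) = -4 - 2 = -6)
h = -4/5 (h = (-8 + 24)/(-14 - 6) = 16/(-20) = 16*(-1/20) = -4/5 ≈ -0.80000)
(((4 - 1*3) - 5*(-3)) + 35)*h = (((4 - 1*3) - 5*(-3)) + 35)*(-4/5) = (((4 - 3) + 15) + 35)*(-4/5) = ((1 + 15) + 35)*(-4/5) = (16 + 35)*(-4/5) = 51*(-4/5) = -204/5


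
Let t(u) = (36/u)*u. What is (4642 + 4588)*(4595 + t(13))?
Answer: 42744130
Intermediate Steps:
t(u) = 36
(4642 + 4588)*(4595 + t(13)) = (4642 + 4588)*(4595 + 36) = 9230*4631 = 42744130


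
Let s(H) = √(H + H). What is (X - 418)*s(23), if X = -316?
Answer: -734*√46 ≈ -4978.2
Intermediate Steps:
s(H) = √2*√H (s(H) = √(2*H) = √2*√H)
(X - 418)*s(23) = (-316 - 418)*(√2*√23) = -734*√46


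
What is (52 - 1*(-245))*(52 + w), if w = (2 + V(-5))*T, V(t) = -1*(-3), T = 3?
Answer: 19899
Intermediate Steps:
V(t) = 3
w = 15 (w = (2 + 3)*3 = 5*3 = 15)
(52 - 1*(-245))*(52 + w) = (52 - 1*(-245))*(52 + 15) = (52 + 245)*67 = 297*67 = 19899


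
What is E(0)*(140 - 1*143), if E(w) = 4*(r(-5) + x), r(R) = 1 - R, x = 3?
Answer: -108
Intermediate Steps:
E(w) = 36 (E(w) = 4*((1 - 1*(-5)) + 3) = 4*((1 + 5) + 3) = 4*(6 + 3) = 4*9 = 36)
E(0)*(140 - 1*143) = 36*(140 - 1*143) = 36*(140 - 143) = 36*(-3) = -108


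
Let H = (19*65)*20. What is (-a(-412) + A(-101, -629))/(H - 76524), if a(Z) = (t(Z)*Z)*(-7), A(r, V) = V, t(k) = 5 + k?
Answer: -1173159/51824 ≈ -22.637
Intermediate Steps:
a(Z) = -7*Z*(5 + Z) (a(Z) = ((5 + Z)*Z)*(-7) = (Z*(5 + Z))*(-7) = -7*Z*(5 + Z))
H = 24700 (H = 1235*20 = 24700)
(-a(-412) + A(-101, -629))/(H - 76524) = (-(-7)*(-412)*(5 - 412) - 629)/(24700 - 76524) = (-(-7)*(-412)*(-407) - 629)/(-51824) = (-1*(-1173788) - 629)*(-1/51824) = (1173788 - 629)*(-1/51824) = 1173159*(-1/51824) = -1173159/51824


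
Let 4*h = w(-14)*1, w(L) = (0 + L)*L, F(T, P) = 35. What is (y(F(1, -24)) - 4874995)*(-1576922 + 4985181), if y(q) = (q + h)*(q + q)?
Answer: -16595205020785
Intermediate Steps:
w(L) = L² (w(L) = L*L = L²)
h = 49 (h = ((-14)²*1)/4 = (196*1)/4 = (¼)*196 = 49)
y(q) = 2*q*(49 + q) (y(q) = (q + 49)*(q + q) = (49 + q)*(2*q) = 2*q*(49 + q))
(y(F(1, -24)) - 4874995)*(-1576922 + 4985181) = (2*35*(49 + 35) - 4874995)*(-1576922 + 4985181) = (2*35*84 - 4874995)*3408259 = (5880 - 4874995)*3408259 = -4869115*3408259 = -16595205020785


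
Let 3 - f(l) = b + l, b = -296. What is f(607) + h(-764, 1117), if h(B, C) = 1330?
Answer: 1022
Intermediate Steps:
f(l) = 299 - l (f(l) = 3 - (-296 + l) = 3 + (296 - l) = 299 - l)
f(607) + h(-764, 1117) = (299 - 1*607) + 1330 = (299 - 607) + 1330 = -308 + 1330 = 1022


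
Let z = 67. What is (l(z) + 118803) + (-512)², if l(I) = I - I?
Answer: 380947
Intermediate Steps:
l(I) = 0
(l(z) + 118803) + (-512)² = (0 + 118803) + (-512)² = 118803 + 262144 = 380947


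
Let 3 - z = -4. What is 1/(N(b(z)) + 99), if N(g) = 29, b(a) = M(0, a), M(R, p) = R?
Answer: 1/128 ≈ 0.0078125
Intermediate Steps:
z = 7 (z = 3 - 1*(-4) = 3 + 4 = 7)
b(a) = 0
1/(N(b(z)) + 99) = 1/(29 + 99) = 1/128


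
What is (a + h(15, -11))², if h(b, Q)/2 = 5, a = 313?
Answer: 104329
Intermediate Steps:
h(b, Q) = 10 (h(b, Q) = 2*5 = 10)
(a + h(15, -11))² = (313 + 10)² = 323² = 104329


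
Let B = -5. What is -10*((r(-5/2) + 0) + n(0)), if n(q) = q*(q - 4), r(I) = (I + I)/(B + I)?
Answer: -20/3 ≈ -6.6667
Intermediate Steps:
r(I) = 2*I/(-5 + I) (r(I) = (I + I)/(-5 + I) = (2*I)/(-5 + I) = 2*I/(-5 + I))
n(q) = q*(-4 + q)
-10*((r(-5/2) + 0) + n(0)) = -10*((2*(-5/2)/(-5 - 5/2) + 0) + 0*(-4 + 0)) = -10*((2*(-5*½)/(-5 - 5*½) + 0) + 0*(-4)) = -10*((2*(-5/2)/(-5 - 5/2) + 0) + 0) = -10*((2*(-5/2)/(-15/2) + 0) + 0) = -10*((2*(-5/2)*(-2/15) + 0) + 0) = -10*((⅔ + 0) + 0) = -10*(⅔ + 0) = -10*⅔ = -20/3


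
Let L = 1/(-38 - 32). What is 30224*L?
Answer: -15112/35 ≈ -431.77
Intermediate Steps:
L = -1/70 (L = 1/(-70) = -1/70 ≈ -0.014286)
30224*L = 30224*(-1/70) = -15112/35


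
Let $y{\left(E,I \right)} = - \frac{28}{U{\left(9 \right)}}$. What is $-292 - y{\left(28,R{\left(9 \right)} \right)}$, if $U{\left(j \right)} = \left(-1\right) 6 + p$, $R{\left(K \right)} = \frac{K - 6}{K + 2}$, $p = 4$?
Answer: $-306$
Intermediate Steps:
$R{\left(K \right)} = \frac{-6 + K}{2 + K}$
$U{\left(j \right)} = -2$ ($U{\left(j \right)} = \left(-1\right) 6 + 4 = -6 + 4 = -2$)
$y{\left(E,I \right)} = 14$ ($y{\left(E,I \right)} = - \frac{28}{-2} = \left(-28\right) \left(- \frac{1}{2}\right) = 14$)
$-292 - y{\left(28,R{\left(9 \right)} \right)} = -292 - 14 = -306$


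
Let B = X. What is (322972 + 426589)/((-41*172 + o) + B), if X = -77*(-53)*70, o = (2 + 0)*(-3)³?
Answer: 749561/278564 ≈ 2.6908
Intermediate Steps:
o = -54 (o = 2*(-27) = -54)
X = 285670 (X = 4081*70 = 285670)
B = 285670
(322972 + 426589)/((-41*172 + o) + B) = (322972 + 426589)/((-41*172 - 54) + 285670) = 749561/((-7052 - 54) + 285670) = 749561/(-7106 + 285670) = 749561/278564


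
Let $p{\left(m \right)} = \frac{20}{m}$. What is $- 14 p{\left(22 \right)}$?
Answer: $- \frac{140}{11} \approx -12.727$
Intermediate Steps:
$- 14 p{\left(22 \right)} = - 14 \cdot \frac{20}{22} = - 14 \cdot 20 \cdot \frac{1}{22} = \left(-14\right) \frac{10}{11} = - \frac{140}{11}$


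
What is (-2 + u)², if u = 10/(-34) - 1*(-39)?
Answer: 389376/289 ≈ 1347.3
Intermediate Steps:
u = 658/17 (u = 10*(-1/34) + 39 = -5/17 + 39 = 658/17 ≈ 38.706)
(-2 + u)² = (-2 + 658/17)² = (624/17)² = 389376/289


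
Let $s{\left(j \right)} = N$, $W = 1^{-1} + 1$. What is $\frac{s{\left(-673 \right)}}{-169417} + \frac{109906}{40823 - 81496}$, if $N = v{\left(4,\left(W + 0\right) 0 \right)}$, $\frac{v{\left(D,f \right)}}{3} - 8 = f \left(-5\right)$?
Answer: $- \frac{18620920954}{6890697641} \approx -2.7023$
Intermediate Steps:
$W = 2$ ($W = 1 + 1 = 2$)
$v{\left(D,f \right)} = 24 - 15 f$ ($v{\left(D,f \right)} = 24 + 3 f \left(-5\right) = 24 + 3 \left(- 5 f\right) = 24 - 15 f$)
$N = 24$ ($N = 24 - 15 \left(2 + 0\right) 0 = 24 - 15 \cdot 2 \cdot 0 = 24 - 0 = 24 + 0 = 24$)
$s{\left(j \right)} = 24$
$\frac{s{\left(-673 \right)}}{-169417} + \frac{109906}{40823 - 81496} = \frac{24}{-169417} + \frac{109906}{40823 - 81496} = 24 \left(- \frac{1}{169417}\right) + \frac{109906}{-40673} = - \frac{24}{169417} + 109906 \left(- \frac{1}{40673}\right) = - \frac{24}{169417} - \frac{109906}{40673} = - \frac{18620920954}{6890697641}$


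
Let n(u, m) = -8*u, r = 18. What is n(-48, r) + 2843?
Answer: 3227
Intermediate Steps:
n(-48, r) + 2843 = -8*(-48) + 2843 = 384 + 2843 = 3227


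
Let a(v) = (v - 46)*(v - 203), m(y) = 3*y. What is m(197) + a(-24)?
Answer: 16481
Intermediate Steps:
a(v) = (-203 + v)*(-46 + v) (a(v) = (-46 + v)*(-203 + v) = (-203 + v)*(-46 + v))
m(197) + a(-24) = 3*197 + (9338 + (-24)² - 249*(-24)) = 591 + (9338 + 576 + 5976) = 591 + 15890 = 16481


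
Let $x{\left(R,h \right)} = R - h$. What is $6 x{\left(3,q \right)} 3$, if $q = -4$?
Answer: $126$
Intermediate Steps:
$6 x{\left(3,q \right)} 3 = 6 \left(3 - -4\right) 3 = 6 \left(3 + 4\right) 3 = 6 \cdot 7 \cdot 3 = 42 \cdot 3 = 126$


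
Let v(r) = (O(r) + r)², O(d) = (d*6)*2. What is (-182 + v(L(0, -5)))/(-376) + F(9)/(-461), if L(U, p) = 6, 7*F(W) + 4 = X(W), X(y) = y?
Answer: -9523817/606676 ≈ -15.698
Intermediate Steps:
O(d) = 12*d (O(d) = (6*d)*2 = 12*d)
F(W) = -4/7 + W/7
v(r) = 169*r² (v(r) = (12*r + r)² = (13*r)² = 169*r²)
(-182 + v(L(0, -5)))/(-376) + F(9)/(-461) = (-182 + 169*6²)/(-376) + (-4/7 + (⅐)*9)/(-461) = (-182 + 169*36)*(-1/376) + (-4/7 + 9/7)*(-1/461) = (-182 + 6084)*(-1/376) + (5/7)*(-1/461) = 5902*(-1/376) - 5/3227 = -2951/188 - 5/3227 = -9523817/606676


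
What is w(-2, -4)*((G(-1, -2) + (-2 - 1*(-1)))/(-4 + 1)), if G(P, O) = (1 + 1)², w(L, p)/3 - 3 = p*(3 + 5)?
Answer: 87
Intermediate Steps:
w(L, p) = 9 + 24*p (w(L, p) = 9 + 3*(p*(3 + 5)) = 9 + 3*(p*8) = 9 + 3*(8*p) = 9 + 24*p)
G(P, O) = 4 (G(P, O) = 2² = 4)
w(-2, -4)*((G(-1, -2) + (-2 - 1*(-1)))/(-4 + 1)) = (9 + 24*(-4))*((4 + (-2 - 1*(-1)))/(-4 + 1)) = (9 - 96)*((4 + (-2 + 1))/(-3)) = -(-29)*(4 - 1) = -(-29)*3 = -87*(-1) = 87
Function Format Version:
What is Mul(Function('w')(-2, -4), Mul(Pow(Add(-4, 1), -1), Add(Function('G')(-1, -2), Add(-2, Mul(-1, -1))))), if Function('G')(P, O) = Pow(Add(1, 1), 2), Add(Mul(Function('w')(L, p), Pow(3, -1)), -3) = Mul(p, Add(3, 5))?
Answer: 87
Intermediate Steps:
Function('w')(L, p) = Add(9, Mul(24, p)) (Function('w')(L, p) = Add(9, Mul(3, Mul(p, Add(3, 5)))) = Add(9, Mul(3, Mul(p, 8))) = Add(9, Mul(3, Mul(8, p))) = Add(9, Mul(24, p)))
Function('G')(P, O) = 4 (Function('G')(P, O) = Pow(2, 2) = 4)
Mul(Function('w')(-2, -4), Mul(Pow(Add(-4, 1), -1), Add(Function('G')(-1, -2), Add(-2, Mul(-1, -1))))) = Mul(Add(9, Mul(24, -4)), Mul(Pow(Add(-4, 1), -1), Add(4, Add(-2, Mul(-1, -1))))) = Mul(Add(9, -96), Mul(Pow(-3, -1), Add(4, Add(-2, 1)))) = Mul(-87, Mul(Rational(-1, 3), Add(4, -1))) = Mul(-87, Mul(Rational(-1, 3), 3)) = Mul(-87, -1) = 87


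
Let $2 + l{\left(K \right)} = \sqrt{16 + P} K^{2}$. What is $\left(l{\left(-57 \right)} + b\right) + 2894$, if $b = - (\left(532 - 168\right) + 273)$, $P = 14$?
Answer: $2255 + 3249 \sqrt{30} \approx 20051.0$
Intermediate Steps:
$l{\left(K \right)} = -2 + \sqrt{30} K^{2}$ ($l{\left(K \right)} = -2 + \sqrt{16 + 14} K^{2} = -2 + \sqrt{30} K^{2}$)
$b = -637$ ($b = - (364 + 273) = \left(-1\right) 637 = -637$)
$\left(l{\left(-57 \right)} + b\right) + 2894 = \left(\left(-2 + \sqrt{30} \left(-57\right)^{2}\right) - 637\right) + 2894 = \left(\left(-2 + \sqrt{30} \cdot 3249\right) - 637\right) + 2894 = \left(\left(-2 + 3249 \sqrt{30}\right) - 637\right) + 2894 = \left(-639 + 3249 \sqrt{30}\right) + 2894 = 2255 + 3249 \sqrt{30}$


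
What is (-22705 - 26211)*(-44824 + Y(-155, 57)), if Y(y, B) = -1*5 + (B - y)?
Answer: 2182485172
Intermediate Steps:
Y(y, B) = -5 + B - y (Y(y, B) = -5 + (B - y) = -5 + B - y)
(-22705 - 26211)*(-44824 + Y(-155, 57)) = (-22705 - 26211)*(-44824 + (-5 + 57 - 1*(-155))) = -48916*(-44824 + (-5 + 57 + 155)) = -48916*(-44824 + 207) = -48916*(-44617) = 2182485172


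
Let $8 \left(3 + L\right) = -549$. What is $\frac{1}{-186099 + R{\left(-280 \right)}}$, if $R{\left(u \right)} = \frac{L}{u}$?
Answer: $- \frac{2240}{416861187} \approx -5.3735 \cdot 10^{-6}$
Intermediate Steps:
$L = - \frac{573}{8}$ ($L = -3 + \frac{1}{8} \left(-549\right) = -3 - \frac{549}{8} = - \frac{573}{8} \approx -71.625$)
$R{\left(u \right)} = - \frac{573}{8 u}$
$\frac{1}{-186099 + R{\left(-280 \right)}} = \frac{1}{-186099 - \frac{573}{8 \left(-280\right)}} = \frac{1}{-186099 - - \frac{573}{2240}} = \frac{1}{-186099 + \frac{573}{2240}} = \frac{1}{- \frac{416861187}{2240}} = - \frac{2240}{416861187}$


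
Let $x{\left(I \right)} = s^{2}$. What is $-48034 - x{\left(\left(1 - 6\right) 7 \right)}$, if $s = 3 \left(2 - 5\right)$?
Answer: $-48115$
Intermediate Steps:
$s = -9$ ($s = 3 \left(2 - 5\right) = 3 \left(-3\right) = -9$)
$x{\left(I \right)} = 81$ ($x{\left(I \right)} = \left(-9\right)^{2} = 81$)
$-48034 - x{\left(\left(1 - 6\right) 7 \right)} = -48034 - 81 = -48115$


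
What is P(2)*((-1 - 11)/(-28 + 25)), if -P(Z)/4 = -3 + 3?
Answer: 0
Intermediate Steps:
P(Z) = 0 (P(Z) = -4*(-3 + 3) = -4*0 = 0)
P(2)*((-1 - 11)/(-28 + 25)) = 0*((-1 - 11)/(-28 + 25)) = 0*(-12/(-3)) = 0*(-12*(-1/3)) = 0*4 = 0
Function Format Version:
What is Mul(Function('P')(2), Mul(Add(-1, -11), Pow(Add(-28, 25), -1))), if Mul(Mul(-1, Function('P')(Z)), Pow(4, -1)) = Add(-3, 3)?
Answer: 0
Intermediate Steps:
Function('P')(Z) = 0 (Function('P')(Z) = Mul(-4, Add(-3, 3)) = Mul(-4, 0) = 0)
Mul(Function('P')(2), Mul(Add(-1, -11), Pow(Add(-28, 25), -1))) = Mul(0, Mul(Add(-1, -11), Pow(Add(-28, 25), -1))) = Mul(0, Mul(-12, Pow(-3, -1))) = Mul(0, Mul(-12, Rational(-1, 3))) = Mul(0, 4) = 0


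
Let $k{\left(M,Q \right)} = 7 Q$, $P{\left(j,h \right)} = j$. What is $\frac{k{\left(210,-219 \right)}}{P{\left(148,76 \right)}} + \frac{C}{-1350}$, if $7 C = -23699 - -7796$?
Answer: $- \frac{224689}{25900} \approx -8.6752$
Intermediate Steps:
$C = - \frac{15903}{7}$ ($C = \frac{-23699 - -7796}{7} = \frac{-23699 + 7796}{7} = \frac{1}{7} \left(-15903\right) = - \frac{15903}{7} \approx -2271.9$)
$\frac{k{\left(210,-219 \right)}}{P{\left(148,76 \right)}} + \frac{C}{-1350} = \frac{7 \left(-219\right)}{148} - \frac{15903}{7 \left(-1350\right)} = \left(-1533\right) \frac{1}{148} - - \frac{589}{350} = - \frac{1533}{148} + \frac{589}{350} = - \frac{224689}{25900}$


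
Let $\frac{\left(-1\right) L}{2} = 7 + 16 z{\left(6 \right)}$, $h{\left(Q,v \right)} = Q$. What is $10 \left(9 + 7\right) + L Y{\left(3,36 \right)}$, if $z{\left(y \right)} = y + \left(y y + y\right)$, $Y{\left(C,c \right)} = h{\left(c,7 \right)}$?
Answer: $-55640$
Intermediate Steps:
$Y{\left(C,c \right)} = c$
$z{\left(y \right)} = y^{2} + 2 y$ ($z{\left(y \right)} = y + \left(y^{2} + y\right) = y + \left(y + y^{2}\right) = y^{2} + 2 y$)
$L = -1550$ ($L = - 2 \left(7 + 16 \cdot 6 \left(2 + 6\right)\right) = - 2 \left(7 + 16 \cdot 6 \cdot 8\right) = - 2 \left(7 + 16 \cdot 48\right) = - 2 \left(7 + 768\right) = \left(-2\right) 775 = -1550$)
$10 \left(9 + 7\right) + L Y{\left(3,36 \right)} = 10 \left(9 + 7\right) - 55800 = 10 \cdot 16 - 55800 = 160 - 55800 = -55640$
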